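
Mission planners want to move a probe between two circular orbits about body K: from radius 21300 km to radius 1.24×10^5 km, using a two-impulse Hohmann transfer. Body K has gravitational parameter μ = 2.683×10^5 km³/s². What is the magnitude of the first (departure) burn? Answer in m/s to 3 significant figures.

Transfer-ellipse semi-major axis a_t = (r₁ + r₂)/2 = (21300 + 1.240×10^5)/2 = 72650 km.
On the circular orbit at r = 21300 km, v_c = √(μ/r) = 3.549 km/s.
Transfer-orbit speed at the same r (vis-viva, a = a_t): v_t = √[μ(2/r − 1/a_t)] = 4.637 km/s.
Δv₁ = |v_t − v_c| = |4.637 − 3.549| = 1.088 km/s.

Δv₁ = 1090 m/s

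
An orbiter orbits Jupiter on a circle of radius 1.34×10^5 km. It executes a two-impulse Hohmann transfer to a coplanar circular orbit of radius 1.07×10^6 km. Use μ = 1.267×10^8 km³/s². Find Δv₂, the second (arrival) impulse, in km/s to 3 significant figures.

Δv₂ = 5.75 km/s

Transfer-ellipse semi-major axis a_t = (r₁ + r₂)/2 = (1.340×10^5 + 1.070×10^6)/2 = 6.020×10^5 km.
On the circular orbit at r = 1.070×10^6 km, v_c = √(μ/r) = 10.882 km/s.
Transfer-orbit speed at the same r (vis-viva, a = a_t): v_t = √[μ(2/r − 1/a_t)] = 5.1339 km/s.
Δv₂ = |v_t − v_c| = |5.1339 − 10.882| = 5.748 km/s.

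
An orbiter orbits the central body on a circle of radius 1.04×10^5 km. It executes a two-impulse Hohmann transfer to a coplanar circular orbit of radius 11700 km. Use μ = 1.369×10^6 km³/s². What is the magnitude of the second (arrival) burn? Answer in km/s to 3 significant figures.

The Hohmann ellipse has a_t = (r₁ + r₂)/2 = 57850 km.
On the circular orbit at r = 11700 km, v_c = √(μ/r) = 10.81705 km/s.
Transfer-orbit speed at the same r (vis-viva, a = a_t): v_t = √[μ(2/r − 1/a_t)] = 14.50353 km/s.
Δv₂ = |v_t − v_c| = |14.50353 − 10.81705| = 3.686 km/s.

Δv₂ = 3.69 km/s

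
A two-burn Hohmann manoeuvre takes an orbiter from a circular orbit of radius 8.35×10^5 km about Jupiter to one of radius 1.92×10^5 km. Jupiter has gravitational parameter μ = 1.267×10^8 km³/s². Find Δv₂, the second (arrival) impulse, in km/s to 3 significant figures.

Transfer-ellipse semi-major axis a_t = (r₁ + r₂)/2 = (8.350×10^5 + 1.920×10^5)/2 = 5.135×10^5 km.
Circular speed at r = 1.920×10^5 km: v_c = √(μ/r) = 25.688 km/s.
Vis-viva on the transfer ellipse at r = 1.920×10^5 km gives v_t = √[μ(2/r − 1/a_t)] = 32.757 km/s.
Δv₂ = |v_t − v_c| = |32.757 − 25.688| = 7.069 km/s.

Δv₂ = 7.07 km/s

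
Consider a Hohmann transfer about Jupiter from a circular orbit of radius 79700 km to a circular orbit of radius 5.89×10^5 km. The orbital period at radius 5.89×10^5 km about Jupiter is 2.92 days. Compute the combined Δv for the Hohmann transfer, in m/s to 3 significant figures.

Δv = 20600 m/s

From Kepler's third law T² = 4π²r³/μ at r = 5.89×10^5 km, T = 2.92 days = 2.92 × 86400 s = 2.52288×10^5 s: μ = 4π²r³/T² = 1.26740×10^8 km³/s².
The Hohmann ellipse has a_t = (r₁ + r₂)/2 = 3.3435×10^5 km.
At r₁ the circular-orbit speed is v₁ = √(μ/r₁) = 39.88 km/s.
On the transfer ellipse at r₁, vis-viva equation gives v_p = √[μ(2/r₁ − 1/a_t)] = 52.93 km/s.
First burn Δv₁ = |v_p − v₁| = 13.05 km/s.
At r₂, v₂ = √(μ/r₂) = 14.669 km/s.
Transfer-orbit speed at r₂: v_a = √[μ(2/r₂ − 1/a_t)] = 7.1619 km/s.
Second burn Δv₂ = |v₂ − v_a| = 7.507 km/s.
Total Δv = Δv₁ + Δv₂ = 20.56 km/s.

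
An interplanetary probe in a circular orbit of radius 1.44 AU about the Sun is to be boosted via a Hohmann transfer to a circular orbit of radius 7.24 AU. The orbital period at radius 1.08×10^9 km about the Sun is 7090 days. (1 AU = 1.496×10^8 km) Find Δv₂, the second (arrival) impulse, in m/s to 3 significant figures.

Δv₂ = 4690 m/s

From Kepler's third law T² = 4π²r³/μ at r = 1.08×10^9 km, T = 7090 days = 7090 × 86400 s = 6.12576×10^8 s: μ = 4π²r³/T² = 1.32529×10^11 km³/s².
In km: r₁ = 1.44 × 1.496×10^8 = 2.15424×10^8 km; r₂ = 7.24 × 1.496×10^8 = 1.083104×10^9 km.
Semi-major axis of the transfer orbit: a_t = (2.15424×10^8 + 1.083104×10^9)/2 = 6.49264×10^8 km.
On the circular orbit at r = 1.083104×10^9 km, v_c = √(μ/r) = 11.062 km/s.
Transfer-orbit speed at the same r (vis-viva, a = a_t): v_t = √[μ(2/r − 1/a_t)] = 6.3717 km/s.
Δv₂ = |v_t − v_c| = |6.3717 − 11.062| = 4.690 km/s.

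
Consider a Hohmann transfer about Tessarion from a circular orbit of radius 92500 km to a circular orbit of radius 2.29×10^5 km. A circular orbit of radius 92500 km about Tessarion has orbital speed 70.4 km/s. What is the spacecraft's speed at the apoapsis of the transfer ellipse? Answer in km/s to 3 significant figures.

From the circular-orbit relation v² = μ/r at r = 92500 km: μ = v²r = (70.4)² × 92500 = 4.58445×10^8 km³/s².
Semi-major axis of the transfer orbit: a_t = (92500 + 2.290×10^5)/2 = 1.6075×10^5 km.
The apoapsis of the transfer ellipse is at r = 2.290×10^5 km.
Vis-viva: v = √[μ(2/r − 1/a_t)] = √[4.58445×10^8 × (2/2.290×10^5 − 1/1.6075×10^5)] = 33.94 km/s.

v = 33.9 km/s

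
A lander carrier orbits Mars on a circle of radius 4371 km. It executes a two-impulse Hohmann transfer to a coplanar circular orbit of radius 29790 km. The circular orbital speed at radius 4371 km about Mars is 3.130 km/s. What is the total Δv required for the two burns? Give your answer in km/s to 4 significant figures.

From the circular-orbit relation v² = μ/r at r = 4371 km: μ = v²r = (3.130)² × 4371 = 42822.2 km³/s².
Transfer-ellipse semi-major axis a_t = (r₁ + r₂)/2 = (4371 + 29790)/2 = 17080.5 km.
At r₁ the circular-orbit speed is v₁ = √(μ/r₁) = 3.130 km/s.
Transfer-orbit speed at r₁ (vis-viva): v_p = √[μ(2/r₁ − 1/a_t)] = 4.134 km/s.
First burn Δv₁ = |v_p − v₁| = 1.004 km/s.
Circular speed at r₂: v₂ = √(μ/r₂) = 1.1989 km/s.
Transfer-orbit speed at r₂: v_a = √[μ(2/r₂ − 1/a_t)] = 0.60651 km/s.
Second burn Δv₂ = |v₂ − v_a| = 0.5924 km/s.
Total Δv = Δv₁ + Δv₂ = 1.596 km/s.

Δv = 1.596 km/s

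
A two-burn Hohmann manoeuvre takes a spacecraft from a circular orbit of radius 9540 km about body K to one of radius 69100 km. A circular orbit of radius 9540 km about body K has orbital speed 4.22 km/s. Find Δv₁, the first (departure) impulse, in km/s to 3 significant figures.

From the circular-orbit relation v² = μ/r at r = 9540 km: μ = v²r = (4.22)² × 9540 = 1.69892×10^5 km³/s².
Semi-major axis of the transfer orbit: a_t = (9540 + 69100)/2 = 39320 km.
Circular speed at r = 9540 km: v_c = √(μ/r) = 4.220 km/s.
Vis-viva on the transfer ellipse at r = 9540 km gives v_t = √[μ(2/r − 1/a_t)] = 5.594 km/s.
Δv₁ = |v_t − v_c| = |5.594 − 4.220| = 1.374 km/s.

Δv₁ = 1.37 km/s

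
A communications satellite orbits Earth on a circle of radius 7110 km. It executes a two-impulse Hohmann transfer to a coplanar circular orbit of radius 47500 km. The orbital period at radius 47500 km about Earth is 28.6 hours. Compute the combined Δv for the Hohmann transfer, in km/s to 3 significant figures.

From Kepler's third law T² = 4π²r³/μ at r = 47500 km, T = 28.6 hours = 28.6 × 3600 s = 1.0296×10^5 s: μ = 4π²r³/T² = 3.99120×10^5 km³/s².
Transfer-ellipse semi-major axis a_t = (r₁ + r₂)/2 = (7110 + 47500)/2 = 27305 km.
At r₁ the circular-orbit speed is v₁ = √(μ/r₁) = 7.49233 km/s.
Transfer-orbit speed at r₁ (vis-viva equation): v_p = √[μ(2/r₁ − 1/a_t)] = 9.88195 km/s.
First burn Δv₁ = |v_p − v₁| = 2.3896 km/s.
Circular speed at r₂: v₂ = √(μ/r₂) = 2.8987 km/s.
Transfer-orbit speed at r₂: v_a = √[μ(2/r₂ − 1/a_t)] = 1.4792 km/s.
Second burn Δv₂ = |v₂ − v_a| = 1.4195 km/s.
Δv = Δv₁ + Δv₂ = 2.3896 + 1.4195 = 3.809 km/s.

Δv = 3.81 km/s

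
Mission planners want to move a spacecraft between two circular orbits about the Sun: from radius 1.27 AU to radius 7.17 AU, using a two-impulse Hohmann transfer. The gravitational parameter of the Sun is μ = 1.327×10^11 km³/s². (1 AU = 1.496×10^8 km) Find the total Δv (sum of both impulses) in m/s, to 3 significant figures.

In km: r₁ = 1.27 × 1.496×10^8 = 1.89992×10^8 km; r₂ = 7.17 × 1.496×10^8 = 1.072632×10^9 km.
Semi-major axis of the transfer orbit: a_t = (1.89992×10^8 + 1.072632×10^9)/2 = 6.31312×10^8 km.
Circular speed at r₁: v₁ = √(μ/r₁) = √(1.327×10^11/1.89992×10^8) = 26.43 km/s.
On the transfer ellipse at r₁, v² = μ(2/r − 1/a) gives v_p = √[μ(2/r₁ − 1/a_t)] = 34.45 km/s.
First burn Δv₁ = |v_p − v₁| = 8.020 km/s.
At r₂, v₂ = √(μ/r₂) = 11.123 km/s.
Transfer-orbit speed at r₂: v_a = √[μ(2/r₂ − 1/a_t)] = 6.1018 km/s.
Second burn Δv₂ = |v₂ − v_a| = 5.021 km/s.
Total Δv = Δv₁ + Δv₂ = 13.04 km/s.

Δv = 13000 m/s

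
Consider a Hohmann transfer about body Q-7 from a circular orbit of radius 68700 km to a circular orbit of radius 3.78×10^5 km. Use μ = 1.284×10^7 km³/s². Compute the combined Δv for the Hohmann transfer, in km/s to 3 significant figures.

Δv = 6.71 km/s

Transfer-ellipse semi-major axis a_t = (r₁ + r₂)/2 = (68700 + 3.780×10^5)/2 = 2.2335×10^5 km.
At r₁ the circular-orbit speed is v₁ = √(μ/r₁) = 13.671 km/s.
On the transfer ellipse at r₁, vis-viva gives v_p = √[μ(2/r₁ − 1/a_t)] = 17.785 km/s.
First burn Δv₁ = |v_p − v₁| = 4.114 km/s.
At r₂, v₂ = √(μ/r₂) = 5.828 km/s.
Transfer-orbit speed at r₂: v_a = √[μ(2/r₂ − 1/a_t)] = 3.232 km/s.
Second burn Δv₂ = |v₂ − v_a| = 2.596 km/s.
Total Δv = Δv₁ + Δv₂ = 6.710 km/s.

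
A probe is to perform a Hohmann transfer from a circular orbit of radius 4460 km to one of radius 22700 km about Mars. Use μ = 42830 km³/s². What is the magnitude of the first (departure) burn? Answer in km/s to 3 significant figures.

Δv₁ = 0.908 km/s

The Hohmann ellipse has a_t = (r₁ + r₂)/2 = 13580 km.
On the circular orbit at r = 4460 km, v_c = √(μ/r) = 3.0989 km/s.
Vis-viva on the transfer ellipse at r = 4460 km gives v_t = √[μ(2/r − 1/a_t)] = 4.0065 km/s.
Δv₁ = |v_t − v_c| = |4.0065 − 3.0989| = 0.9076 km/s.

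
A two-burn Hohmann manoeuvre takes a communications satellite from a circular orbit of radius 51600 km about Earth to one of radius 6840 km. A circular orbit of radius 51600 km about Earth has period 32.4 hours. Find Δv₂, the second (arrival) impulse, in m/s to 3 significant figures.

Δv₂ = 2510 m/s

From Kepler's third law T² = 4π²r³/μ at r = 51600 km, T = 32.4 hours = 32.4 × 3600 s = 1.1664×10^5 s: μ = 4π²r³/T² = 3.98670×10^5 km³/s².
The Hohmann ellipse has a_t = (r₁ + r₂)/2 = 29220 km.
Circular speed at r = 6840 km: v_c = √(μ/r) = 7.63447 km/s.
Transfer-orbit speed at the same r (vis-viva, a = a_t): v_t = √[μ(2/r − 1/a_t)] = 10.1453 km/s.
Δv₂ = |v_t − v_c| = |10.1453 − 7.63447| = 2.511 km/s.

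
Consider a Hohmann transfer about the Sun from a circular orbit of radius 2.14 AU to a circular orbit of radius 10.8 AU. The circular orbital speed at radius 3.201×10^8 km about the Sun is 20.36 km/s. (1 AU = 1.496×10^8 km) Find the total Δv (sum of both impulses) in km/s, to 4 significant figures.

From the circular-orbit relation v² = μ/r at r = 3.201×10^8 km: μ = v²r = (20.36)² × 3.201×10^8 = 1.32691×10^11 km³/s².
In km: r₁ = 2.14 × 1.496×10^8 = 3.20144×10^8 km; r₂ = 10.8 × 1.496×10^8 = 1.61568×10^9 km.
The Hohmann ellipse has a_t = (r₁ + r₂)/2 = 9.67912×10^8 km.
At r₁ the circular-orbit speed is v₁ = √(μ/r₁) = 20.35860 km/s.
On the transfer ellipse at r₁, vis-viva equation gives v_p = √[μ(2/r₁ − 1/a_t)] = 26.30314 km/s.
First burn Δv₁ = |v_p − v₁| = 5.945 km/s.
At r₂, v₂ = √(μ/r₂) = 9.062 km/s.
Transfer-orbit speed at r₂: v_a = √[μ(2/r₂ − 1/a_t)] = 5.212 km/s.
Second burn Δv₂ = |v₂ − v_a| = 3.850 km/s.
Δv = Δv₁ + Δv₂ = 5.945 + 3.850 = 9.795 km/s.

Δv = 9.795 km/s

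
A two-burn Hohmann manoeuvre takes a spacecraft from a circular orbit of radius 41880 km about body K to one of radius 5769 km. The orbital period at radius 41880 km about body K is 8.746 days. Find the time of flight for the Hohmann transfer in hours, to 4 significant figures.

From Kepler's third law T² = 4π²r³/μ at r = 41880 km, T = 8.746 days = 8.746 × 86400 s = 7.556544×10^5 s: μ = 4π²r³/T² = 5078.48 km³/s².
Transfer-ellipse semi-major axis a_t = (r₁ + r₂)/2 = (41880 + 5769)/2 = 23824.5 km.
Half the transfer-orbit period gives t = π√(a_t³/μ) = 1.621×10^5 s.
Converting: 1.621×10^5 s ÷ 3600 s/hour = 45.03 hours.

t = 45.03 hours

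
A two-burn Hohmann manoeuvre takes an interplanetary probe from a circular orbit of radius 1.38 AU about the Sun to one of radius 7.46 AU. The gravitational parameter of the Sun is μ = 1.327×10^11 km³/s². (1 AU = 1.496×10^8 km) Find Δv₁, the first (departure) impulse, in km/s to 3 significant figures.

Δv₁ = 7.58 km/s

In km: r₁ = 1.38 × 1.496×10^8 = 2.06448×10^8 km; r₂ = 7.46 × 1.496×10^8 = 1.116016×10^9 km.
Transfer-ellipse semi-major axis a_t = (r₁ + r₂)/2 = (2.06448×10^8 + 1.116016×10^9)/2 = 6.61232×10^8 km.
Circular speed at r = 2.06448×10^8 km: v_c = √(μ/r) = 25.353 km/s.
Vis-viva on the transfer ellipse at r = 2.06448×10^8 km gives v_t = √[μ(2/r − 1/a_t)] = 32.937 km/s.
Δv₁ = |v_t − v_c| = |32.937 − 25.353| = 7.584 km/s.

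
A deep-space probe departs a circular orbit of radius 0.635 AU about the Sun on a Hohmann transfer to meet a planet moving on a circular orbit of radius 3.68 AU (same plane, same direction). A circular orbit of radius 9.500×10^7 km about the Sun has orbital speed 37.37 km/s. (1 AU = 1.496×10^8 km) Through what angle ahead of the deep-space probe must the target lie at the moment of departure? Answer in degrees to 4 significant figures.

φ = 99.20°

From the circular-orbit relation v² = μ/r at r = 9.500×10^7 km: μ = v²r = (37.37)² × 9.500×10^7 = 1.32669×10^11 km³/s².
In km: r₁ = 0.635 × 1.496×10^8 = 9.4996×10^7 km; r₂ = 3.68 × 1.496×10^8 = 5.50528×10^8 km.
Transfer-ellipse semi-major axis a_t = (r₁ + r₂)/2 = (9.4996×10^7 + 5.50528×10^8)/2 = 3.22762×10^8 km.
Transfer time t = π√(a_t³/μ) = 5.001×10^7 s.
Target angular speed ω₂ = √(μ/r₂³) = 2.820×10^-8 rad/s.
Angle swept by the target during transfer: ω₂·t = 1.4103 rad = 80.80°.
The deep-space probe traverses 180° on the transfer ellipse, so the target must lead by 180° − 80.80° = 99.20°.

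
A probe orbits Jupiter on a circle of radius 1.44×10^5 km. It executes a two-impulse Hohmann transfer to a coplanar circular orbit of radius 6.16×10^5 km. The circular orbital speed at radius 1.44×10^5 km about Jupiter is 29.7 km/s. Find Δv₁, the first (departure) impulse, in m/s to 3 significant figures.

Δv₁ = 8110 m/s

From the circular-orbit relation v² = μ/r at r = 1.44×10^5 km: μ = v²r = (29.7)² × 1.44×10^5 = 1.27021×10^8 km³/s².
The Hohmann ellipse has a_t = (r₁ + r₂)/2 = 3.800×10^5 km.
On the circular orbit at r = 1.440×10^5 km, v_c = √(μ/r) = 29.700 km/s.
Transfer-orbit speed at the same r (vis-viva, a = a_t): v_t = √[μ(2/r − 1/a_t)] = 37.814 km/s.
Δv₁ = |v_t − v_c| = |37.814 − 29.700| = 8.114 km/s.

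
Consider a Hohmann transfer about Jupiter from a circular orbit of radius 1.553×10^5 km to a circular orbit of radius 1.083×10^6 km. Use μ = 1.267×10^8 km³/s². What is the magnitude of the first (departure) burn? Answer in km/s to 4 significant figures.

The Hohmann ellipse has a_t = (r₁ + r₂)/2 = 6.1915×10^5 km.
On the circular orbit at r = 1.553×10^5 km, v_c = √(μ/r) = 28.563 km/s.
Vis-viva on the transfer ellipse at r = 1.553×10^5 km gives v_t = √[μ(2/r − 1/a_t)] = 37.776 km/s.
Δv₁ = |v_t − v_c| = |37.776 − 28.563| = 9.213 km/s.

Δv₁ = 9.213 km/s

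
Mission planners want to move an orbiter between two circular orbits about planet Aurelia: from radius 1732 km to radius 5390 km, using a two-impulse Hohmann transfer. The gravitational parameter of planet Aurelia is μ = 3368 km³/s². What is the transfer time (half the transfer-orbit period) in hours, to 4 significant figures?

t = 3.195 hours

The Hohmann ellipse has a_t = (r₁ + r₂)/2 = 3561 km.
Half the transfer-orbit period gives t = π√(a_t³/μ) = 11503 s.
Converting: 11503 s ÷ 3600 s/hour = 3.195 hours.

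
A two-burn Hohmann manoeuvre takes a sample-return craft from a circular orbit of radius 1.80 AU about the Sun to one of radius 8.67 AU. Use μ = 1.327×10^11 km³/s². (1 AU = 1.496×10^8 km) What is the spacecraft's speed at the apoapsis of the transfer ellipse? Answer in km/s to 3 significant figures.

v = 5.93 km/s

In km: r₁ = 1.80 × 1.496×10^8 = 2.6928×10^8 km; r₂ = 8.67 × 1.496×10^8 = 1.297032×10^9 km.
Semi-major axis of the transfer orbit: a_t = (2.6928×10^8 + 1.297032×10^9)/2 = 7.83156×10^8 km.
The apoapsis of the transfer ellipse is at r = 1.297032×10^9 km.
From the vis-viva equation, v = √[μ(2/r − 1/a_t)] = 5.931 km/s.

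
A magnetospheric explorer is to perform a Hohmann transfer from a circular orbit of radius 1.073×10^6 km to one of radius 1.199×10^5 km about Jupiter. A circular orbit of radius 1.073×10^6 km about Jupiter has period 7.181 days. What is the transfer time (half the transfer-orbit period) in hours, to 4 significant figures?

t = 35.71 hours

From Kepler's third law T² = 4π²r³/μ at r = 1.073×10^6 km, T = 7.181 days = 7.181 × 86400 s = 6.204384×10^5 s: μ = 4π²r³/T² = 1.26696×10^8 km³/s².
The Hohmann ellipse has a_t = (r₁ + r₂)/2 = 5.9645×10^5 km.
Transfer time t = π√(a_t³/μ) = π√((5.9645×10^5)³ / 1.26696×10^8) = 1.2857×10^5 s.
Converting: 1.2857×10^5 s ÷ 3600 s/hour = 35.71 hours.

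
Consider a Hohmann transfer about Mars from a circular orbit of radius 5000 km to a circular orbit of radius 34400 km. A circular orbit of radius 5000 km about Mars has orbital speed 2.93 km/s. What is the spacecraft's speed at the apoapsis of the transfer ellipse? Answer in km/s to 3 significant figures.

v = 0.563 km/s

From the circular-orbit relation v² = μ/r at r = 5000 km: μ = v²r = (2.93)² × 5000 = 42924.5 km³/s².
Transfer-ellipse semi-major axis a_t = (r₁ + r₂)/2 = (5000 + 34400)/2 = 19700 km.
The apoapsis of the transfer ellipse is at r = 34400 km.
Vis-viva: v = √[μ(2/r − 1/a_t)] = √[42924.5 × (2/34400 − 1/19700)] = 0.5628 km/s.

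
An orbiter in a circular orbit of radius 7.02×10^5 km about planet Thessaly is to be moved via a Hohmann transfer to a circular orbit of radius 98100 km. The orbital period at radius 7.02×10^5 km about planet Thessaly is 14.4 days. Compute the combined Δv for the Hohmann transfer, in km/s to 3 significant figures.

From Kepler's third law T² = 4π²r³/μ at r = 7.02×10^5 km, T = 14.4 days = 14.4 × 86400 s = 1.24416×10^6 s: μ = 4π²r³/T² = 8.82305×10^6 km³/s².
Semi-major axis of the transfer orbit: a_t = (7.020×10^5 + 98100)/2 = 4.0005×10^5 km.
Circular speed at r₁: v₁ = √(μ/r₁) = √(8.82305×10^6/7.020×10^5) = 3.5452 km/s.
On the transfer ellipse at r₁, vis-viva gives v_a = √[μ(2/r₁ − 1/a_t)] = 1.7556 km/s.
First burn Δv₁ = |v_a − v₁| = 1.790 km/s.
Circular speed at r₂: v₂ = √(μ/r₂) = 9.4836 km/s.
Transfer-orbit speed at r₂: v_p = √[μ(2/r₂ − 1/a_t)] = 12.563 km/s.
Second burn Δv₂ = |v₂ − v_p| = 3.079 km/s.
Δv = Δv₁ + Δv₂ = 1.790 + 3.079 = 4.869 km/s.

Δv = 4.87 km/s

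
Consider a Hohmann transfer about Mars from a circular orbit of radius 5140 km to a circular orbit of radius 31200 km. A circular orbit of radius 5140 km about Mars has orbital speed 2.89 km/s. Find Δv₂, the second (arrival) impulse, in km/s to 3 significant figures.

From the circular-orbit relation v² = μ/r at r = 5140 km: μ = v²r = (2.89)² × 5140 = 42929.8 km³/s².
Transfer-ellipse semi-major axis a_t = (r₁ + r₂)/2 = (5140 + 31200)/2 = 18170 km.
Circular speed at r = 31200 km: v_c = √(μ/r) = 1.173 km/s.
Transfer-orbit speed at the same r (vis-viva, a = a_t): v_t = √[μ(2/r − 1/a_t)] = 0.6239 km/s.
Δv₂ = |v_t − v_c| = |0.6239 − 1.173| = 0.5491 km/s.

Δv₂ = 0.549 km/s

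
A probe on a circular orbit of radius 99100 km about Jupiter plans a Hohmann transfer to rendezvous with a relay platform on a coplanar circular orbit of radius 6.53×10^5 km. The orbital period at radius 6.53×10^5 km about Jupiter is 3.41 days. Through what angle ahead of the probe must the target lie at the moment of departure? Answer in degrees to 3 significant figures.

φ = 101°

From Kepler's third law T² = 4π²r³/μ at r = 6.53×10^5 km, T = 3.41 days = 3.41 × 86400 s = 2.94624×10^5 s: μ = 4π²r³/T² = 1.26638×10^8 km³/s².
Transfer-ellipse semi-major axis a_t = (r₁ + r₂)/2 = (99100 + 6.530×10^5)/2 = 3.7605×10^5 km.
The half-period of the transfer ellipse is t = π√(a_t³/μ) = 64378 s.
The target's mean motion on its circular orbit is ω₂ = √(μ/r₂³) = 2.1326×10^-5 rad/s.
Angle swept by the target during transfer: ω₂·t = 1.3729 rad = 78.66°.
Arrival is 180° from departure on the ellipse, so φ = 180° − 78.66° = 101°.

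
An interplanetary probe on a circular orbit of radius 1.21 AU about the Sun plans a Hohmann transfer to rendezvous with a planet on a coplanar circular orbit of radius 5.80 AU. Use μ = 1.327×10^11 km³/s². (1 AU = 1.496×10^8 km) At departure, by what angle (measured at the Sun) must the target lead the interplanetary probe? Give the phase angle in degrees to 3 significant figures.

φ = 95.4°

In km: r₁ = 1.21 × 1.496×10^8 = 1.81016×10^8 km; r₂ = 5.80 × 1.496×10^8 = 8.6768×10^8 km.
The Hohmann ellipse has a_t = (r₁ + r₂)/2 = 5.24348×10^8 km.
Transfer time t = π√(a_t³/μ) = 1.035485×10^8 s.
Target angular speed ω₂ = √(μ/r₂³) = 1.425267×10^-8 rad/s.
Angle swept by the target during transfer: ω₂·t = 1.4758 rad = 84.56°.
Arrival is 180° from departure on the ellipse, so φ = 180° − 84.56° = 95.4°.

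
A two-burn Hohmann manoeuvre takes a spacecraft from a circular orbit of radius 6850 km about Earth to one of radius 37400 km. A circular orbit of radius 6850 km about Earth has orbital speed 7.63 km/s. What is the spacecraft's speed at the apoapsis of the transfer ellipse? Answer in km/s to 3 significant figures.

v = 1.82 km/s

From the circular-orbit relation v² = μ/r at r = 6850 km: μ = v²r = (7.63)² × 6850 = 3.98786×10^5 km³/s².
Semi-major axis of the transfer orbit: a_t = (6850 + 37400)/2 = 22125 km.
The apoapsis of the transfer ellipse is at r = 37400 km.
Applying v² = μ(2/r − 1/a_t): v = 1.817 km/s.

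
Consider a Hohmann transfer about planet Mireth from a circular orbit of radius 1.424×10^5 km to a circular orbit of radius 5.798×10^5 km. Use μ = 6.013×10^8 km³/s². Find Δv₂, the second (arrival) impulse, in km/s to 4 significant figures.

Δv₂ = 11.98 km/s

The Hohmann ellipse has a_t = (r₁ + r₂)/2 = 3.611×10^5 km.
Circular speed at r = 5.798×10^5 km: v_c = √(μ/r) = 32.20 km/s.
Vis-viva on the transfer ellipse at r = 5.798×10^5 km gives v_t = √[μ(2/r − 1/a_t)] = 20.22 km/s.
Δv₂ = |v_t − v_c| = |20.22 − 32.20| = 11.98 km/s.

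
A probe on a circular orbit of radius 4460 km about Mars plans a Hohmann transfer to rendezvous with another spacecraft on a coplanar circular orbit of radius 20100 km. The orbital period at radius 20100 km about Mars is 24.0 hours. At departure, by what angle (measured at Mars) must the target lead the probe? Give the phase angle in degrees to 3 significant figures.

From Kepler's third law T² = 4π²r³/μ at r = 20100 km, T = 24.0 hours = 24.0 × 3600 s = 86400 s: μ = 4π²r³/T² = 42945.8 km³/s².
The Hohmann ellipse has a_t = (r₁ + r₂)/2 = 12280 km.
Transfer time t = π√(a_t³/μ) = 20630 s.
The target's mean motion on its circular orbit is ω₂ = √(μ/r₂³) = 7.272×10^-5 rad/s.
Angle swept by the target during transfer: ω₂·t = 1.5002 rad = 85.96°.
Arrival is 180° from departure on the ellipse, so φ = 180° − 85.96° = 94.0°.

φ = 94.0°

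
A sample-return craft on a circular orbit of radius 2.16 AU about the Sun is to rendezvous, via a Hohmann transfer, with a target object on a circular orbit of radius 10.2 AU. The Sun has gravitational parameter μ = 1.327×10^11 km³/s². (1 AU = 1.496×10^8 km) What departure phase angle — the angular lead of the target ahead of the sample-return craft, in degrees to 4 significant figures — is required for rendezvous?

φ = 95.11°

In km: r₁ = 2.16 × 1.496×10^8 = 3.23136×10^8 km; r₂ = 10.2 × 1.496×10^8 = 1.52592×10^9 km.
The Hohmann ellipse has a_t = (r₁ + r₂)/2 = 9.24528×10^8 km.
The half-period of the transfer ellipse is t = π√(a_t³/μ) = 2.4243×10^8 s.
The target's mean motion on its circular orbit is ω₂ = √(μ/r₂³) = 6.1114×10^-9 rad/s.
Angle swept by the target during transfer: ω₂·t = 1.4816 rad = 84.89°.
The sample-return craft traverses 180° on the transfer ellipse, so the target must lead by 180° − 84.89° = 95.11°.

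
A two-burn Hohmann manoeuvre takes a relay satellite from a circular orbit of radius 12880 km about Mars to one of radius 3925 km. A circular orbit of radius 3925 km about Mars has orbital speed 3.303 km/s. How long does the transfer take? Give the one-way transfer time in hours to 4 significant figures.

From the circular-orbit relation v² = μ/r at r = 3925 km: μ = v²r = (3.303)² × 3925 = 42821.0 km³/s².
Transfer-ellipse semi-major axis a_t = (r₁ + r₂)/2 = (12880 + 3925)/2 = 8402.5 km.
Transfer time t = π√(a_t³/μ) = π√((8402.5)³ / 42821.0) = 11693 s.
Converting: 11693 s ÷ 3600 s/hour = 3.248 hours.

t = 3.248 hours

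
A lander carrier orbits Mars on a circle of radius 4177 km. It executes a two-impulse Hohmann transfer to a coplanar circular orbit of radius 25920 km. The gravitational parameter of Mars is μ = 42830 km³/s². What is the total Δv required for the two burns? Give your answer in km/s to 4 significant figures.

The Hohmann ellipse has a_t = (r₁ + r₂)/2 = 15048.5 km.
Circular speed at r₁: v₁ = √(μ/r₁) = √(42830/4177) = 3.20215 km/s.
Transfer-orbit speed at r₁ (vis-viva): v_p = √[μ(2/r₁ − 1/a_t)] = 4.20255 km/s.
First burn Δv₁ = |v_p − v₁| = 1.0004 km/s.
At r₂, v₂ = √(μ/r₂) = 1.28545 km/s.
Transfer-orbit speed at r₂: v_a = √[μ(2/r₂ − 1/a_t)] = 0.677239 km/s.
Second burn Δv₂ = |v₂ − v_a| = 0.60821 km/s.
Total Δv = Δv₁ + Δv₂ = 1.609 km/s.

Δv = 1.609 km/s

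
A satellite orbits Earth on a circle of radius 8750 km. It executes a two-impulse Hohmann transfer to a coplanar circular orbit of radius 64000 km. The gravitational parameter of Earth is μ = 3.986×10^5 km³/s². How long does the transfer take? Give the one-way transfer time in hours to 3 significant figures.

t = 9.59 hours

Semi-major axis of the transfer orbit: a_t = (8750 + 64000)/2 = 36375 km.
Half the transfer-orbit period gives t = π√(a_t³/μ) = 34520 s.
Converting: 34520 s ÷ 3600 s/hour = 9.59 hours.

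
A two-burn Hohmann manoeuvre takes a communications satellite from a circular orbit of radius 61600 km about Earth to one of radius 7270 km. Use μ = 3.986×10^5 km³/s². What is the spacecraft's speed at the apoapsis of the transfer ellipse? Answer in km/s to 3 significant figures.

v = 1.17 km/s

Semi-major axis of the transfer orbit: a_t = (61600 + 7270)/2 = 34435 km.
The apoapsis of the transfer ellipse is at r = 61600 km.
Applying v² = μ(2/r − 1/a_t): v = 1.169 km/s.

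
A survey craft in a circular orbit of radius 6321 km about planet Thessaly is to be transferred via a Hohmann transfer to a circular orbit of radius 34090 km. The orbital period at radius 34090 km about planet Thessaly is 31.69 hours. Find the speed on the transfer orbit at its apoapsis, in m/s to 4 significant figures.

From Kepler's third law T² = 4π²r³/μ at r = 34090 km, T = 31.69 hours = 31.69 × 3600 s = 1.14084×10^5 s: μ = 4π²r³/T² = 1.20169×10^5 km³/s².
The Hohmann ellipse has a_t = (r₁ + r₂)/2 = 20205.5 km.
The apoapsis of the transfer ellipse is at r = 34090 km.
Applying v² = μ(2/r − 1/a_t): v = 1.050 km/s.

v = 1050 m/s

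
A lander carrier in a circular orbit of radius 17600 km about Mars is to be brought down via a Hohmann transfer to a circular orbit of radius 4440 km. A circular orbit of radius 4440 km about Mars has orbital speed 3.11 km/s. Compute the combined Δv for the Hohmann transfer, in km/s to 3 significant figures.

Δv = 1.39 km/s

From the circular-orbit relation v² = μ/r at r = 4440 km: μ = v²r = (3.11)² × 4440 = 42944.1 km³/s².
Transfer-ellipse semi-major axis a_t = (r₁ + r₂)/2 = (17600 + 4440)/2 = 11020 km.
Circular speed at r₁: v₁ = √(μ/r₁) = √(42944.1/17600) = 1.562 km/s.
Transfer-orbit speed at r₁ (vis-viva): v_a = √[μ(2/r₁ − 1/a_t)] = 0.9915 km/s.
First burn Δv₁ = |v_a − v₁| = 0.5705 km/s.
At r₂, v₂ = √(μ/r₂) = 3.1100 km/s.
Transfer-orbit speed at r₂: v_p = √[μ(2/r₂ − 1/a_t)] = 3.9303 km/s.
Second burn Δv₂ = |v₂ − v_p| = 0.8203 km/s.
Total Δv = Δv₁ + Δv₂ = 1.391 km/s.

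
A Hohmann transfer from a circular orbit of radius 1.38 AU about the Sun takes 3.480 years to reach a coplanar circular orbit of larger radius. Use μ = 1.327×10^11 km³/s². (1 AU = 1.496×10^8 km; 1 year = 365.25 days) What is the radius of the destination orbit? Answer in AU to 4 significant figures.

r₂ = 5.910 AU

In km: r₁ = 1.38 × 1.496×10^8 = 2.06448×10^8 km.
Transfer time t = 3.480 years × 365.25 × 86400 s = 1.09820448×10^8 s, and t = π√(a_t³/μ).
So a_t = (μ t²/π²)^(1/3) = (1.327×10^11 × (1.09820448×10^8)² / π²)^(1/3) = 5.4531×10^8 km.
Since a_t = (r₁ + r₂)/2, r₂ = 2a_t − r₁ = 2×5.4531×10^8 − 2.06448×10^8 = 8.84172×10^8 km.
In AU: r₂ = 8.84172×10^8 / 1.496×10^8 = 5.910 AU.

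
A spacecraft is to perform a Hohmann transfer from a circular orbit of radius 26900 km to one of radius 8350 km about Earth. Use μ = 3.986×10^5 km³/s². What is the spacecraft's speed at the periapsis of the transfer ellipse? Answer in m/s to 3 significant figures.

Transfer-ellipse semi-major axis a_t = (r₁ + r₂)/2 = (26900 + 8350)/2 = 17625 km.
At periapsis, r = 8350 km.
Applying v² = μ(2/r − 1/a_t): v = 8.536 km/s.

v = 8540 m/s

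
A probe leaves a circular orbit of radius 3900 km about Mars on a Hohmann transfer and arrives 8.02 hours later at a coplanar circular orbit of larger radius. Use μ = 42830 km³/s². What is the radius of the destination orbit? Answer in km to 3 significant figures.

Transfer time t = 8.02 hours = 28872 s, and t = π√(a_t³/μ).
So a_t = (μ t²/π²)^(1/3) = (42830 × (28872)² / π²)^(1/3) = 15351 km.
Since a_t = (r₁ + r₂)/2, r₂ = 2a_t − r₁ = 2×15351 − 3900 = 26802 km.

r₂ = 26800 km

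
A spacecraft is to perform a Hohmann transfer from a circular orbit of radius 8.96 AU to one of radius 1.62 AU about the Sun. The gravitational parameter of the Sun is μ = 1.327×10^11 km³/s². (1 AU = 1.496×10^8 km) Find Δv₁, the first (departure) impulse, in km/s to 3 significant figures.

In km: r₁ = 8.96 × 1.496×10^8 = 1.340416×10^9 km; r₂ = 1.62 × 1.496×10^8 = 2.42352×10^8 km.
Transfer-ellipse semi-major axis a_t = (r₁ + r₂)/2 = (1.340416×10^9 + 2.42352×10^8)/2 = 7.91384×10^8 km.
On the circular orbit at r = 1.340416×10^9 km, v_c = √(μ/r) = 9.950 km/s.
Vis-viva on the transfer ellipse at r = 1.340416×10^9 km gives v_t = √[μ(2/r − 1/a_t)] = 5.506 km/s.
Δv₁ = |v_t − v_c| = |5.506 − 9.950| = 4.444 km/s.

Δv₁ = 4.44 km/s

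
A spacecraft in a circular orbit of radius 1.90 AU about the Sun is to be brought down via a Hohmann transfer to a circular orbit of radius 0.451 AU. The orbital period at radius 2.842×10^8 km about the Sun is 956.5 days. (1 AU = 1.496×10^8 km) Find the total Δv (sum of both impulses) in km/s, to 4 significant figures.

Δv = 20.26 km/s

From Kepler's third law T² = 4π²r³/μ at r = 2.842×10^8 km, T = 956.5 days = 956.5 × 86400 s = 8.26416×10^7 s: μ = 4π²r³/T² = 1.32689×10^11 km³/s².
In km: r₁ = 1.90 × 1.496×10^8 = 2.8424×10^8 km; r₂ = 0.451 × 1.496×10^8 = 6.74696×10^7 km.
Transfer-ellipse semi-major axis a_t = (r₁ + r₂)/2 = (2.8424×10^8 + 6.74696×10^7)/2 = 1.758548×10^8 km.
At r₁ the circular-orbit speed is v₁ = √(μ/r₁) = 21.6060 km/s.
On the transfer ellipse at r₁, vis-viva equation gives v_a = √[μ(2/r₁ − 1/a_t)] = 13.3829 km/s.
First burn Δv₁ = |v_a − v₁| = 8.2231 km/s.
Circular speed at r₂: v₂ = √(μ/r₂) = 44.3469 km/s.
Transfer-orbit speed at r₂: v_p = √[μ(2/r₂ − 1/a_t)] = 56.3805 km/s.
Second burn Δv₂ = |v₂ − v_p| = 12.034 km/s.
Δv = Δv₁ + Δv₂ = 8.2231 + 12.034 = 20.26 km/s.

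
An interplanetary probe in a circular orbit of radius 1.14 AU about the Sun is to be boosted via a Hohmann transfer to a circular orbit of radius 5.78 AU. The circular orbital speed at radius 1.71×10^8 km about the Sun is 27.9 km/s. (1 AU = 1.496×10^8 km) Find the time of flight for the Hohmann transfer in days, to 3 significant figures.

t = 1170 days

From the circular-orbit relation v² = μ/r at r = 1.71×10^8 km: μ = v²r = (27.9)² × 1.71×10^8 = 1.33108×10^11 km³/s².
In km: r₁ = 1.14 × 1.496×10^8 = 1.70544×10^8 km; r₂ = 5.78 × 1.496×10^8 = 8.64688×10^8 km.
The Hohmann ellipse has a_t = (r₁ + r₂)/2 = 5.17616×10^8 km.
Transfer time t = π√(a_t³/μ) = π√((5.17616×10^8)³ / 1.33108×10^11) = 1.014×10^8 s.
Converting: 1.014×10^8 s ÷ 86400 s/day = 1170 days.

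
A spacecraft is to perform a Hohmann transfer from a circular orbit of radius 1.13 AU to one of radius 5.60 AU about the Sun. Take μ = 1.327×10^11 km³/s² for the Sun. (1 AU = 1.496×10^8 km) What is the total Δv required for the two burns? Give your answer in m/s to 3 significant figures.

Δv = 13400 m/s

In km: r₁ = 1.13 × 1.496×10^8 = 1.69048×10^8 km; r₂ = 5.60 × 1.496×10^8 = 8.3776×10^8 km.
Transfer-ellipse semi-major axis a_t = (r₁ + r₂)/2 = (1.69048×10^8 + 8.3776×10^8)/2 = 5.03404×10^8 km.
Circular speed at r₁: v₁ = √(μ/r₁) = √(1.327×10^11/1.69048×10^8) = 28.018 km/s.
Transfer-orbit speed at r₁ (vis-viva equation): v_p = √[μ(2/r₁ − 1/a_t)] = 36.144 km/s.
First burn Δv₁ = |v_p − v₁| = 8.126 km/s.
At r₂, v₂ = √(μ/r₂) = 12.5857 km/s.
Transfer-orbit speed at r₂: v_a = √[μ(2/r₂ − 1/a_t)] = 7.29327 km/s.
Second burn Δv₂ = |v₂ − v_a| = 5.292 km/s.
Total Δv = Δv₁ + Δv₂ = 13.42 km/s.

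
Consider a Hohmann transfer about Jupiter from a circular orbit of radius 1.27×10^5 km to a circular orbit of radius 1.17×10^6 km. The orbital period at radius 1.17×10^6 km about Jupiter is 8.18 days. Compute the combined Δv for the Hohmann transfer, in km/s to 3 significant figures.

From Kepler's third law T² = 4π²r³/μ at r = 1.17×10^6 km, T = 8.18 days = 8.18 × 86400 s = 7.06752×10^5 s: μ = 4π²r³/T² = 1.26585×10^8 km³/s².
The Hohmann ellipse has a_t = (r₁ + r₂)/2 = 6.485×10^5 km.
At r₁ the circular-orbit speed is v₁ = √(μ/r₁) = 31.5711 km/s.
Transfer-orbit speed at r₁ (vis-viva equation): v_p = √[μ(2/r₁ − 1/a_t)] = 42.4060 km/s.
First burn Δv₁ = |v_p − v₁| = 10.83 km/s.
At r₂, v₂ = √(μ/r₂) = 10.402 km/s.
Transfer-orbit speed at r₂: v_a = √[μ(2/r₂ − 1/a_t)] = 4.6030 km/s.
Second burn Δv₂ = |v₂ − v_a| = 5.799 km/s.
Δv = Δv₁ + Δv₂ = 10.83 + 5.799 = 16.63 km/s.

Δv = 16.6 km/s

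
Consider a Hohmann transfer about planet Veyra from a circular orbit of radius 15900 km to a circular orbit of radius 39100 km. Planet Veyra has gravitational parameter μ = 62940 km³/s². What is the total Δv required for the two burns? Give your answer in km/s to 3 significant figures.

Δv = 0.687 km/s

The Hohmann ellipse has a_t = (r₁ + r₂)/2 = 27500 km.
At r₁ the circular-orbit speed is v₁ = √(μ/r₁) = 1.9896 km/s.
Transfer-orbit speed at r₁ (v² = μ(2/r − 1/a)): v_p = √[μ(2/r₁ − 1/a_t)] = 2.3724 km/s.
First burn Δv₁ = |v_p − v₁| = 0.3828 km/s.
At r₂, v₂ = √(μ/r₂) = 1.2687 km/s.
Transfer-orbit speed at r₂: v_a = √[μ(2/r₂ − 1/a_t)] = 0.96473 km/s.
Second burn Δv₂ = |v₂ − v_a| = 0.3040 km/s.
Total Δv = Δv₁ + Δv₂ = 0.6868 km/s.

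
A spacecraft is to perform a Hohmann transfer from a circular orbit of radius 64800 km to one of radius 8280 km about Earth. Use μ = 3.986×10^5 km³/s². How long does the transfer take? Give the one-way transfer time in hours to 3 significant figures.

The Hohmann ellipse has a_t = (r₁ + r₂)/2 = 36540 km.
By Kepler's third law the transfer-orbit period is T = 2π√(a_t³/μ), so t = T/2 = 34756 s.
Converting: 34756 s ÷ 3600 s/hour = 9.65 hours.

t = 9.65 hours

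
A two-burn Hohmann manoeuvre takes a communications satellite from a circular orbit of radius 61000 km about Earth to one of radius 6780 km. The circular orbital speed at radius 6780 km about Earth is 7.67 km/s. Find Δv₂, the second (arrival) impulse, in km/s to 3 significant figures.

Δv₂ = 2.62 km/s

From the circular-orbit relation v² = μ/r at r = 6780 km: μ = v²r = (7.67)² × 6780 = 3.98860×10^5 km³/s².
Transfer-ellipse semi-major axis a_t = (r₁ + r₂)/2 = (61000 + 6780)/2 = 33890 km.
Circular speed at r = 6780 km: v_c = √(μ/r) = 7.670 km/s.
Vis-viva on the transfer ellipse at r = 6780 km gives v_t = √[μ(2/r − 1/a_t)] = 10.29 km/s.
Δv₂ = |v_t − v_c| = |10.29 − 7.670| = 2.620 km/s.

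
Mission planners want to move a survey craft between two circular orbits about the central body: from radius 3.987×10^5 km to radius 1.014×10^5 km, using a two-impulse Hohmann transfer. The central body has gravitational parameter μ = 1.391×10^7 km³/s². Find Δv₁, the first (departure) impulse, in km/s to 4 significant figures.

Δv₁ = 2.145 km/s

The Hohmann ellipse has a_t = (r₁ + r₂)/2 = 2.5005×10^5 km.
On the circular orbit at r = 3.987×10^5 km, v_c = √(μ/r) = 5.9066 km/s.
Transfer-orbit speed at the same r (vis-viva, a = a_t): v_t = √[μ(2/r − 1/a_t)] = 3.7614 km/s.
Δv₁ = |v_t − v_c| = |3.7614 − 5.9066| = 2.145 km/s.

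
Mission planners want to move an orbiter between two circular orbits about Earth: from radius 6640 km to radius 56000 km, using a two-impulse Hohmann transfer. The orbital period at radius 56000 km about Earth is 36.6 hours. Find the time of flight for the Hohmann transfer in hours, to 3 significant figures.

t = 7.65 hours

From Kepler's third law T² = 4π²r³/μ at r = 56000 km, T = 36.6 hours = 36.6 × 3600 s = 1.3176×10^5 s: μ = 4π²r³/T² = 3.99353×10^5 km³/s².
The Hohmann ellipse has a_t = (r₁ + r₂)/2 = 31320 km.
Transfer time t = π√(a_t³/μ) = π√((31320)³ / 3.99353×10^5) = 27555 s.
Converting: 27555 s ÷ 3600 s/hour = 7.65 hours.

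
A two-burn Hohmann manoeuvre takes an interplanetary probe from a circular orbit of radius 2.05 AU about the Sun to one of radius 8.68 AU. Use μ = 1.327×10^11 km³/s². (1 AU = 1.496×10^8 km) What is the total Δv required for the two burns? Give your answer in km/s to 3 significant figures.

Δv = 9.52 km/s

In km: r₁ = 2.05 × 1.496×10^8 = 3.0668×10^8 km; r₂ = 8.68 × 1.496×10^8 = 1.298528×10^9 km.
Semi-major axis of the transfer orbit: a_t = (3.0668×10^8 + 1.298528×10^9)/2 = 8.02604×10^8 km.
At r₁ the circular-orbit speed is v₁ = √(μ/r₁) = 20.8014 km/s.
Transfer-orbit speed at r₁ (v² = μ(2/r − 1/a)): v_p = √[μ(2/r₁ − 1/a_t)] = 26.4587 km/s.
First burn Δv₁ = |v_p − v₁| = 5.657 km/s.
At r₂, v₂ = √(μ/r₂) = 10.109 km/s.
Transfer-orbit speed at r₂: v_a = √[μ(2/r₂ − 1/a_t)] = 6.2489 km/s.
Second burn Δv₂ = |v₂ − v_a| = 3.860 km/s.
Δv = Δv₁ + Δv₂ = 5.657 + 3.860 = 9.517 km/s.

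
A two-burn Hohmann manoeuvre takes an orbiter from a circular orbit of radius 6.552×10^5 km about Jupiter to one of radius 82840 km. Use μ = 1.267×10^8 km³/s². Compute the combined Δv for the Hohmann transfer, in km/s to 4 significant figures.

Δv = 20.32 km/s

Transfer-ellipse semi-major axis a_t = (r₁ + r₂)/2 = (6.552×10^5 + 82840)/2 = 3.6902×10^5 km.
At r₁ the circular-orbit speed is v₁ = √(μ/r₁) = 13.906 km/s.
Transfer-orbit speed at r₁ (vis-viva equation): v_a = √[μ(2/r₁ − 1/a_t)] = 6.5887 km/s.
First burn Δv₁ = |v_a − v₁| = 7.317 km/s.
Circular speed at r₂: v₂ = √(μ/r₂) = 39.11 km/s.
Transfer-orbit speed at r₂: v_p = √[μ(2/r₂ − 1/a_t)] = 52.11 km/s.
Second burn Δv₂ = |v₂ − v_p| = 13.00 km/s.
Total Δv = Δv₁ + Δv₂ = 20.32 km/s.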